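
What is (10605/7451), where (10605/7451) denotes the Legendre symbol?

1

(10605/7451)
  = (3154/7451)    [10605 ≡ 3154 mod 7451]
  = -(1577/7451)    [7451 ≡ 3 mod 8 ⇒ (2/7451) = -1]
  = -(7451/1577)    [QR: 1577 ≡ 1 mod 4, sign kept]
  = -(1143/1577)    [7451 ≡ 1143 mod 1577]
  = -(1577/1143)    [QR: 1577 ≡ 1 mod 4, sign kept]
  = -(434/1143)    [1577 ≡ 434 mod 1143]
  = -(217/1143)    [1143 ≡ 7 mod 8 ⇒ (2/1143) = +1]
  = -(1143/217)    [QR: 217 ≡ 1 mod 4, sign kept]
  = -(58/217)    [1143 ≡ 58 mod 217]
  = -(29/217)    [217 ≡ 1 mod 8 ⇒ (2/217) = +1]
  = -(217/29)    [QR: 29 ≡ 1 mod 4, sign kept]
  = -(14/29)    [217 ≡ 14 mod 29]
  = (7/29)    [29 ≡ 5 mod 8 ⇒ (2/29) = -1]
  = (29/7)    [QR: 29 ≡ 1 mod 4, sign kept]
  = (1/7)    [29 ≡ 1 mod 7]
  = 1    [(1/7) = 1]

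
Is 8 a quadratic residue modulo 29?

(8/29)
  = -(1/29)    [29 ≡ 5 mod 8 ⇒ (2/29)^3 = -1]
  = -1    [(1/29) = 1]
(8/29) = -1, and 29 is prime, so 8 is not a quadratic residue mod 29.

no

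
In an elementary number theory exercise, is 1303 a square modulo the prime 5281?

no

(1303/5281)
  = (5281/1303)    [QR: 5281 ≡ 1 mod 4, sign kept]
  = (69/1303)    [5281 ≡ 69 mod 1303]
  = (1303/69)    [QR: 69 ≡ 1 mod 4, sign kept]
  = (61/69)    [1303 ≡ 61 mod 69]
  = (69/61)    [QR: 61 ≡ 1 mod 4, sign kept]
  = (8/61)    [69 ≡ 8 mod 61]
  = -(1/61)    [61 ≡ 5 mod 8 ⇒ (2/61)^3 = -1]
  = -1    [(1/61) = 1]
(1303/5281) = -1, and 5281 is prime, so 1303 is not a quadratic residue mod 5281.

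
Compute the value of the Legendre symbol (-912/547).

1

(-912/547)
  = (182/547)    [-912 ≡ 182 mod 547]
  = -(91/547)    [547 ≡ 3 mod 8 ⇒ (2/547) = -1]
  = (547/91)    [QR: both ≡ 3 mod 4, sign flips]
  = (1/91)    [547 ≡ 1 mod 91]
  = 1    [(1/91) = 1]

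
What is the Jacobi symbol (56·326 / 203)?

By multiplicativity, (56·326 / 203) = (56 / 203)·(326 / 203).
First factor (56 / 203):
Factor out 2: 56 = 2^3·7. Since 203 ≡ 3 (mod 8), (2 / 203) = -1, and (2 / 203)^3 = -1. Now have -(7 / 203).
Both 7 ≡ 3 and 203 ≡ 3 (mod 4), so reciprocity gives (7 / 203) = -(203 / 7). Reduce: 203 ≡ 0 (mod 7). Now have (0 / 7).
The numerator is now 0 with denominator 7 > 1: the symbol is 0.
Second factor (326 / 203):
Reduce the numerator: 326 ≡ 123 (mod 203), so (326 / 203) = (123 / 203).
Both 123 ≡ 3 and 203 ≡ 3 (mod 4), so reciprocity gives (123 / 203) = -(203 / 123). Reduce: 203 ≡ 80 (mod 123). Now have -(80 / 123).
Factor out 2: 80 = 2^4·5. Since 123 ≡ 3 (mod 8), (2 / 123) = -1, and (2 / 123)^4 = +1. Now have -(5 / 123).
5 ≡ 1 (mod 4), so quadratic reciprocity gives (5 / 123) = (123 / 5). Reduce: 123 ≡ 3 (mod 5). Now have -(3 / 5).
5 ≡ 1 (mod 4), so quadratic reciprocity gives (3 / 5) = (5 / 3). Reduce: 5 ≡ 2 (mod 3). Now have -(2 / 3).
Factor out 2: 2 = 2. Since 3 ≡ 3 (mod 8), (2 / 3) = -1. Now have (1 / 3).
(1 / 3) = 1. Collecting the sign factors: 1.
Product: (0)·(1) = 0.

0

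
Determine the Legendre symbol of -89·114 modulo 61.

1

By multiplicativity, (-89·114|61) = (-89|61)·(114|61).
First factor (-89|61):
Reduce the numerator: -89 ≡ 33 (mod 61), so (-89|61) = (33|61).
33 ≡ 1 (mod 4), so quadratic reciprocity gives (33|61) = (61|33). Reduce: 61 ≡ 28 (mod 33). Now have (28|33).
Factor out 2: 28 = 2^2·7. Since 33 ≡ 1 (mod 8), (2|33) = +1, and (2|33)^2 = +1. Now have (7|33).
33 ≡ 1 (mod 4), so quadratic reciprocity gives (7|33) = (33|7). Reduce: 33 ≡ 5 (mod 7). Now have (5|7).
5 ≡ 1 (mod 4), so quadratic reciprocity gives (5|7) = (7|5). Reduce: 7 ≡ 2 (mod 5). Now have (2|5).
Factor out 2: 2 = 2. Since 5 ≡ 5 (mod 8), (2|5) = -1. Now have -(1|5).
(1|5) = 1. Collecting the sign factors: -1.
Second factor (114|61):
Reduce the numerator: 114 ≡ 53 (mod 61), so (114|61) = (53|61).
53 ≡ 1 (mod 4), so quadratic reciprocity gives (53|61) = (61|53). Reduce: 61 ≡ 8 (mod 53). Now have (8|53).
Factor out 2: 8 = 2^3. Since 53 ≡ 5 (mod 8), (2|53) = -1, and (2|53)^3 = -1. Now have -(1|53).
(1|53) = 1. Collecting the sign factors: -1.
Product: (-1)·(-1) = 1.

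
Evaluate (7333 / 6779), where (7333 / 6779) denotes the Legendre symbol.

-1

Reduce the numerator: 7333 ≡ 554 (mod 6779), so (7333 / 6779) = (554 / 6779).
Factor out 2: 554 = 2·277. Since 6779 ≡ 3 (mod 8), (2 / 6779) = -1. Now have -(277 / 6779).
277 ≡ 1 (mod 4), so quadratic reciprocity gives (277 / 6779) = (6779 / 277). Reduce: 6779 ≡ 131 (mod 277). Now have -(131 / 277).
277 ≡ 1 (mod 4), so quadratic reciprocity gives (131 / 277) = (277 / 131). Reduce: 277 ≡ 15 (mod 131). Now have -(15 / 131).
Both 15 ≡ 3 and 131 ≡ 3 (mod 4), so reciprocity gives (15 / 131) = -(131 / 15). Reduce: 131 ≡ 11 (mod 15). Now have (11 / 15).
Both 11 ≡ 3 and 15 ≡ 3 (mod 4), so reciprocity gives (11 / 15) = -(15 / 11). Reduce: 15 ≡ 4 (mod 11). Now have -(4 / 11).
Factor out 2: 4 = 2^2. Since 11 ≡ 3 (mod 8), (2 / 11) = -1, and (2 / 11)^2 = +1. Now have -(1 / 11).
(1 / 11) = 1. Collecting the sign factors: -1.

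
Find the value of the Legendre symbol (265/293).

(265/293)
  = (293/265)    [QR: 265 ≡ 1 mod 4, sign kept]
  = (28/265)    [293 ≡ 28 mod 265]
  = (7/265)    [265 ≡ 1 mod 8 ⇒ (2/265)^2 = +1]
  = (265/7)    [QR: 265 ≡ 1 mod 4, sign kept]
  = (6/7)    [265 ≡ 6 mod 7]
  = (3/7)    [7 ≡ 7 mod 8 ⇒ (2/7) = +1]
  = -(7/3)    [QR: both ≡ 3 mod 4, sign flips]
  = -(1/3)    [7 ≡ 1 mod 3]
  = -1    [(1/3) = 1]

-1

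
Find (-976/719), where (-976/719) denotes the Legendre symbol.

-1

(-976/719)
  = -(976/719)    [719 ≡ 3 mod 4 ⇒ (-1/719) = -1]
  = -(257/719)    [976 ≡ 257 mod 719]
  = -(719/257)    [QR: 257 ≡ 1 mod 4, sign kept]
  = -(205/257)    [719 ≡ 205 mod 257]
  = -(257/205)    [QR: 205 ≡ 1 mod 4, sign kept]
  = -(52/205)    [257 ≡ 52 mod 205]
  = -(13/205)    [205 ≡ 5 mod 8 ⇒ (2/205)^2 = +1]
  = -(205/13)    [QR: 13 ≡ 1 mod 4, sign kept]
  = -(10/13)    [205 ≡ 10 mod 13]
  = (5/13)    [13 ≡ 5 mod 8 ⇒ (2/13) = -1]
  = (13/5)    [QR: 5 ≡ 1 mod 4, sign kept]
  = (3/5)    [13 ≡ 3 mod 5]
  = (5/3)    [QR: 5 ≡ 1 mod 4, sign kept]
  = (2/3)    [5 ≡ 2 mod 3]
  = -(1/3)    [3 ≡ 3 mod 8 ⇒ (2/3) = -1]
  = -1    [(1/3) = 1]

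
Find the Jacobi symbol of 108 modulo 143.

(108/143)
  = (27/143)    [143 ≡ 7 mod 8 ⇒ (2/143)^2 = +1]
  = -(143/27)    [QR: both ≡ 3 mod 4, sign flips]
  = -(8/27)    [143 ≡ 8 mod 27]
  = (1/27)    [27 ≡ 3 mod 8 ⇒ (2/27)^3 = -1]
  = 1    [(1/27) = 1]

1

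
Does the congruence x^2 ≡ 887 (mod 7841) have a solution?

(887/7841)
  = (7841/887)    [QR: 7841 ≡ 1 mod 4, sign kept]
  = (745/887)    [7841 ≡ 745 mod 887]
  = (887/745)    [QR: 745 ≡ 1 mod 4, sign kept]
  = (142/745)    [887 ≡ 142 mod 745]
  = (71/745)    [745 ≡ 1 mod 8 ⇒ (2/745) = +1]
  = (745/71)    [QR: 745 ≡ 1 mod 4, sign kept]
  = (35/71)    [745 ≡ 35 mod 71]
  = -(71/35)    [QR: both ≡ 3 mod 4, sign flips]
  = -(1/35)    [71 ≡ 1 mod 35]
  = -1    [(1/35) = 1]
The Legendre symbol is -1, so x^2 ≡ 887 (mod 7841) has no solution.

no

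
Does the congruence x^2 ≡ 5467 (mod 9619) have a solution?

yes

(5467|9619)
  = -(9619|5467)    [QR: both ≡ 3 mod 4, sign flips]
  = -(4152|5467)    [9619 ≡ 4152 mod 5467]
  = (519|5467)    [5467 ≡ 3 mod 8 ⇒ (2|5467)^3 = -1]
  = -(5467|519)    [QR: both ≡ 3 mod 4, sign flips]
  = -(277|519)    [5467 ≡ 277 mod 519]
  = -(519|277)    [QR: 277 ≡ 1 mod 4, sign kept]
  = -(242|277)    [519 ≡ 242 mod 277]
  = (121|277)    [277 ≡ 5 mod 8 ⇒ (2|277) = -1]
  = (277|121)    [QR: 121 ≡ 1 mod 4, sign kept]
  = (35|121)    [277 ≡ 35 mod 121]
  = (121|35)    [QR: 121 ≡ 1 mod 4, sign kept]
  = (16|35)    [121 ≡ 16 mod 35]
  = (1|35)    [35 ≡ 3 mod 8 ⇒ (2|35)^4 = +1]
  = 1    [(1|35) = 1]
(5467|9619) = 1, and 9619 is prime, so 5467 is a quadratic residue mod 9619.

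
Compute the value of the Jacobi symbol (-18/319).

-1

(-18/319)
  = -(18/319)    [319 ≡ 3 mod 4 ⇒ (-1/319) = -1]
  = -(9/319)    [319 ≡ 7 mod 8 ⇒ (2/319) = +1]
  = -(319/9)    [QR: 9 ≡ 1 mod 4, sign kept]
  = -(4/9)    [319 ≡ 4 mod 9]
  = -(1/9)    [9 ≡ 1 mod 8 ⇒ (2/9)^2 = +1]
  = -1    [(1/9) = 1]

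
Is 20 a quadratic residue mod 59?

Factor out 2: 20 = 2^2·5. Since 59 ≡ 3 (mod 8), (2/59) = -1, and (2/59)^2 = +1. Now have (5/59).
5 ≡ 1 (mod 4), so quadratic reciprocity gives (5/59) = (59/5). Reduce: 59 ≡ 4 (mod 5). Now have (4/5).
Factor out 2: 4 = 2^2. Since 5 ≡ 5 (mod 8), (2/5) = -1, and (2/5)^2 = +1. Now have (1/5).
(1/5) = 1. Collecting the sign factors: 1.
(20/59) = 1, and 59 is prime, so 20 is a quadratic residue mod 59.

yes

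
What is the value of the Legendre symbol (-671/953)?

Reduce the numerator: -671 ≡ 282 (mod 953), so (-671/953) = (282/953).
Factor out 2: 282 = 2·141. Since 953 ≡ 1 (mod 8), (2/953) = +1. Now have (141/953).
141 ≡ 1 (mod 4), so quadratic reciprocity gives (141/953) = (953/141). Reduce: 953 ≡ 107 (mod 141). Now have (107/141).
141 ≡ 1 (mod 4), so quadratic reciprocity gives (107/141) = (141/107). Reduce: 141 ≡ 34 (mod 107). Now have (34/107).
Factor out 2: 34 = 2·17. Since 107 ≡ 3 (mod 8), (2/107) = -1. Now have -(17/107).
17 ≡ 1 (mod 4), so quadratic reciprocity gives (17/107) = (107/17). Reduce: 107 ≡ 5 (mod 17). Now have -(5/17).
5 ≡ 1 (mod 4), so quadratic reciprocity gives (5/17) = (17/5). Reduce: 17 ≡ 2 (mod 5). Now have -(2/5).
Factor out 2: 2 = 2. Since 5 ≡ 5 (mod 8), (2/5) = -1. Now have (1/5).
(1/5) = 1. Collecting the sign factors: 1.

1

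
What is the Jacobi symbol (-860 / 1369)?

(-860 / 1369)
  = (509 / 1369)    [-860 ≡ 509 mod 1369]
  = (1369 / 509)    [QR: 509 ≡ 1 mod 4, sign kept]
  = (351 / 509)    [1369 ≡ 351 mod 509]
  = (509 / 351)    [QR: 509 ≡ 1 mod 4, sign kept]
  = (158 / 351)    [509 ≡ 158 mod 351]
  = (79 / 351)    [351 ≡ 7 mod 8 ⇒ (2 / 351) = +1]
  = -(351 / 79)    [QR: both ≡ 3 mod 4, sign flips]
  = -(35 / 79)    [351 ≡ 35 mod 79]
  = (79 / 35)    [QR: both ≡ 3 mod 4, sign flips]
  = (9 / 35)    [79 ≡ 9 mod 35]
  = (35 / 9)    [QR: 9 ≡ 1 mod 4, sign kept]
  = (8 / 9)    [35 ≡ 8 mod 9]
  = (1 / 9)    [9 ≡ 1 mod 8 ⇒ (2 / 9)^3 = +1]
  = 1    [(1 / 9) = 1]

1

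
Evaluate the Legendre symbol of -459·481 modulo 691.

By multiplicativity, (-459·481|691) = (-459|691)·(481|691).
First factor (-459|691):
Reduce the numerator: -459 ≡ 232 (mod 691), so (-459|691) = (232|691).
Factor out 2: 232 = 2^3·29. Since 691 ≡ 3 (mod 8), (2|691) = -1, and (2|691)^3 = -1. Now have -(29|691).
29 ≡ 1 (mod 4), so quadratic reciprocity gives (29|691) = (691|29). Reduce: 691 ≡ 24 (mod 29). Now have -(24|29).
Factor out 2: 24 = 2^3·3. Since 29 ≡ 5 (mod 8), (2|29) = -1, and (2|29)^3 = -1. Now have (3|29).
29 ≡ 1 (mod 4), so quadratic reciprocity gives (3|29) = (29|3). Reduce: 29 ≡ 2 (mod 3). Now have (2|3).
Factor out 2: 2 = 2. Since 3 ≡ 3 (mod 8), (2|3) = -1. Now have -(1|3).
(1|3) = 1. Collecting the sign factors: -1.
Second factor (481|691):
481 ≡ 1 (mod 4), so quadratic reciprocity gives (481|691) = (691|481). Reduce: 691 ≡ 210 (mod 481). Now have (210|481).
Factor out 2: 210 = 2·105. Since 481 ≡ 1 (mod 8), (2|481) = +1. Now have (105|481).
105 ≡ 1 (mod 4), so quadratic reciprocity gives (105|481) = (481|105). Reduce: 481 ≡ 61 (mod 105). Now have (61|105).
61 ≡ 1 (mod 4), so quadratic reciprocity gives (61|105) = (105|61). Reduce: 105 ≡ 44 (mod 61). Now have (44|61).
Factor out 2: 44 = 2^2·11. Since 61 ≡ 5 (mod 8), (2|61) = -1, and (2|61)^2 = +1. Now have (11|61).
61 ≡ 1 (mod 4), so quadratic reciprocity gives (11|61) = (61|11). Reduce: 61 ≡ 6 (mod 11). Now have (6|11).
Factor out 2: 6 = 2·3. Since 11 ≡ 3 (mod 8), (2|11) = -1. Now have -(3|11).
Both 3 ≡ 3 and 11 ≡ 3 (mod 4), so reciprocity gives (3|11) = -(11|3). Reduce: 11 ≡ 2 (mod 3). Now have (2|3).
Factor out 2: 2 = 2. Since 3 ≡ 3 (mod 8), (2|3) = -1. Now have -(1|3).
(1|3) = 1. Collecting the sign factors: -1.
Product: (-1)·(-1) = 1.

1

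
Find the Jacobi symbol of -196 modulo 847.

0

(-196|847)
  = (651|847)    [-196 ≡ 651 mod 847]
  = -(847|651)    [QR: both ≡ 3 mod 4, sign flips]
  = -(196|651)    [847 ≡ 196 mod 651]
  = -(49|651)    [651 ≡ 3 mod 8 ⇒ (2|651)^2 = +1]
  = -(651|49)    [QR: 49 ≡ 1 mod 4, sign kept]
  = -(14|49)    [651 ≡ 14 mod 49]
  = -(7|49)    [49 ≡ 1 mod 8 ⇒ (2|49) = +1]
  = -(49|7)    [QR: 49 ≡ 1 mod 4, sign kept]
  = -(0|7)    [49 ≡ 0 mod 7]
  = 0    [numerator 0, gcd > 1]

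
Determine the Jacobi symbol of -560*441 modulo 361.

By multiplicativity, (-560·441|361) = (-560|361)·(441|361).
First factor (-560|361):
Pull out -1: (-560|361) = (-1|361)·(560|361). Since 361 ≡ 1 (mod 4), (-1|361) = +1. Now have (560|361).
Reduce the numerator: 560 ≡ 199 (mod 361), so (560|361) = (199|361).
361 ≡ 1 (mod 4), so quadratic reciprocity gives (199|361) = (361|199). Reduce: 361 ≡ 162 (mod 199). Now have (162|199).
Factor out 2: 162 = 2·81. Since 199 ≡ 7 (mod 8), (2|199) = +1. Now have (81|199).
81 ≡ 1 (mod 4), so quadratic reciprocity gives (81|199) = (199|81). Reduce: 199 ≡ 37 (mod 81). Now have (37|81).
37 ≡ 1 (mod 4), so quadratic reciprocity gives (37|81) = (81|37). Reduce: 81 ≡ 7 (mod 37). Now have (7|37).
37 ≡ 1 (mod 4), so quadratic reciprocity gives (7|37) = (37|7). Reduce: 37 ≡ 2 (mod 7). Now have (2|7).
Factor out 2: 2 = 2. Since 7 ≡ 7 (mod 8), (2|7) = +1. Now have (1|7).
(1|7) = 1. Collecting the sign factors: 1.
Second factor (441|361):
Reduce the numerator: 441 ≡ 80 (mod 361), so (441|361) = (80|361).
Factor out 2: 80 = 2^4·5. Since 361 ≡ 1 (mod 8), (2|361) = +1, and (2|361)^4 = +1. Now have (5|361).
5 ≡ 1 (mod 4), so quadratic reciprocity gives (5|361) = (361|5). Reduce: 361 ≡ 1 (mod 5). Now have (1|5).
(1|5) = 1. Collecting the sign factors: 1.
Product: (1)·(1) = 1.

1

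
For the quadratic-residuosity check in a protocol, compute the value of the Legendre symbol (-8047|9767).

1

Reduce the numerator: -8047 ≡ 1720 (mod 9767), so (-8047|9767) = (1720|9767).
Factor out 2: 1720 = 2^3·215. Since 9767 ≡ 7 (mod 8), (2|9767) = +1, and (2|9767)^3 = +1. Now have (215|9767).
Both 215 ≡ 3 and 9767 ≡ 3 (mod 4), so reciprocity gives (215|9767) = -(9767|215). Reduce: 9767 ≡ 92 (mod 215). Now have -(92|215).
Factor out 2: 92 = 2^2·23. Since 215 ≡ 7 (mod 8), (2|215) = +1, and (2|215)^2 = +1. Now have -(23|215).
Both 23 ≡ 3 and 215 ≡ 3 (mod 4), so reciprocity gives (23|215) = -(215|23). Reduce: 215 ≡ 8 (mod 23). Now have (8|23).
Factor out 2: 8 = 2^3. Since 23 ≡ 7 (mod 8), (2|23) = +1, and (2|23)^3 = +1. Now have (1|23).
(1|23) = 1. Collecting the sign factors: 1.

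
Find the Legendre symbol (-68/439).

(-68/439)
  = (371/439)    [-68 ≡ 371 mod 439]
  = -(439/371)    [QR: both ≡ 3 mod 4, sign flips]
  = -(68/371)    [439 ≡ 68 mod 371]
  = -(17/371)    [371 ≡ 3 mod 8 ⇒ (2/371)^2 = +1]
  = -(371/17)    [QR: 17 ≡ 1 mod 4, sign kept]
  = -(14/17)    [371 ≡ 14 mod 17]
  = -(7/17)    [17 ≡ 1 mod 8 ⇒ (2/17) = +1]
  = -(17/7)    [QR: 17 ≡ 1 mod 4, sign kept]
  = -(3/7)    [17 ≡ 3 mod 7]
  = (7/3)    [QR: both ≡ 3 mod 4, sign flips]
  = (1/3)    [7 ≡ 1 mod 3]
  = 1    [(1/3) = 1]

1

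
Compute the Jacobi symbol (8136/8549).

1

(8136/8549)
  = -(1017/8549)    [8549 ≡ 5 mod 8 ⇒ (2/8549)^3 = -1]
  = -(8549/1017)    [QR: 1017 ≡ 1 mod 4, sign kept]
  = -(413/1017)    [8549 ≡ 413 mod 1017]
  = -(1017/413)    [QR: 413 ≡ 1 mod 4, sign kept]
  = -(191/413)    [1017 ≡ 191 mod 413]
  = -(413/191)    [QR: 413 ≡ 1 mod 4, sign kept]
  = -(31/191)    [413 ≡ 31 mod 191]
  = (191/31)    [QR: both ≡ 3 mod 4, sign flips]
  = (5/31)    [191 ≡ 5 mod 31]
  = (31/5)    [QR: 5 ≡ 1 mod 4, sign kept]
  = (1/5)    [31 ≡ 1 mod 5]
  = 1    [(1/5) = 1]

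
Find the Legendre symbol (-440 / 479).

Pull out -1: (-440 / 479) = (-1 / 479)·(440 / 479). Since 479 ≡ 3 (mod 4), (-1 / 479) = -1. Now have -(440 / 479).
Factor out 2: 440 = 2^3·55. Since 479 ≡ 7 (mod 8), (2 / 479) = +1, and (2 / 479)^3 = +1. Now have -(55 / 479).
Both 55 ≡ 3 and 479 ≡ 3 (mod 4), so reciprocity gives (55 / 479) = -(479 / 55). Reduce: 479 ≡ 39 (mod 55). Now have (39 / 55).
Both 39 ≡ 3 and 55 ≡ 3 (mod 4), so reciprocity gives (39 / 55) = -(55 / 39). Reduce: 55 ≡ 16 (mod 39). Now have -(16 / 39).
Factor out 2: 16 = 2^4. Since 39 ≡ 7 (mod 8), (2 / 39) = +1, and (2 / 39)^4 = +1. Now have -(1 / 39).
(1 / 39) = 1. Collecting the sign factors: -1.

-1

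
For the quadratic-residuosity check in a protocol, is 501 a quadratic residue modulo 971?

yes

(501/971)
  = (971/501)    [QR: 501 ≡ 1 mod 4, sign kept]
  = (470/501)    [971 ≡ 470 mod 501]
  = -(235/501)    [501 ≡ 5 mod 8 ⇒ (2/501) = -1]
  = -(501/235)    [QR: 501 ≡ 1 mod 4, sign kept]
  = -(31/235)    [501 ≡ 31 mod 235]
  = (235/31)    [QR: both ≡ 3 mod 4, sign flips]
  = (18/31)    [235 ≡ 18 mod 31]
  = (9/31)    [31 ≡ 7 mod 8 ⇒ (2/31) = +1]
  = (31/9)    [QR: 9 ≡ 1 mod 4, sign kept]
  = (4/9)    [31 ≡ 4 mod 9]
  = (1/9)    [9 ≡ 1 mod 8 ⇒ (2/9)^2 = +1]
  = 1    [(1/9) = 1]
(501/971) = 1, and 971 is prime, so 501 is a quadratic residue mod 971.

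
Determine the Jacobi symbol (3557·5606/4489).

1

By multiplicativity, (3557·5606/4489) = (3557/4489)·(5606/4489).
First factor (3557/4489):
3557 ≡ 1 (mod 4), so quadratic reciprocity gives (3557/4489) = (4489/3557). Reduce: 4489 ≡ 932 (mod 3557). Now have (932/3557).
Factor out 2: 932 = 2^2·233. Since 3557 ≡ 5 (mod 8), (2/3557) = -1, and (2/3557)^2 = +1. Now have (233/3557).
233 ≡ 1 (mod 4), so quadratic reciprocity gives (233/3557) = (3557/233). Reduce: 3557 ≡ 62 (mod 233). Now have (62/233).
Factor out 2: 62 = 2·31. Since 233 ≡ 1 (mod 8), (2/233) = +1. Now have (31/233).
233 ≡ 1 (mod 4), so quadratic reciprocity gives (31/233) = (233/31). Reduce: 233 ≡ 16 (mod 31). Now have (16/31).
Factor out 2: 16 = 2^4. Since 31 ≡ 7 (mod 8), (2/31) = +1, and (2/31)^4 = +1. Now have (1/31).
(1/31) = 1. Collecting the sign factors: 1.
Second factor (5606/4489):
Reduce the numerator: 5606 ≡ 1117 (mod 4489), so (5606/4489) = (1117/4489).
1117 ≡ 1 (mod 4), so quadratic reciprocity gives (1117/4489) = (4489/1117). Reduce: 4489 ≡ 21 (mod 1117). Now have (21/1117).
21 ≡ 1 (mod 4), so quadratic reciprocity gives (21/1117) = (1117/21). Reduce: 1117 ≡ 4 (mod 21). Now have (4/21).
Factor out 2: 4 = 2^2. Since 21 ≡ 5 (mod 8), (2/21) = -1, and (2/21)^2 = +1. Now have (1/21).
(1/21) = 1. Collecting the sign factors: 1.
Product: (1)·(1) = 1.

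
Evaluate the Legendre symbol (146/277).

(146/277)
  = -(73/277)    [277 ≡ 5 mod 8 ⇒ (2/277) = -1]
  = -(277/73)    [QR: 73 ≡ 1 mod 4, sign kept]
  = -(58/73)    [277 ≡ 58 mod 73]
  = -(29/73)    [73 ≡ 1 mod 8 ⇒ (2/73) = +1]
  = -(73/29)    [QR: 29 ≡ 1 mod 4, sign kept]
  = -(15/29)    [73 ≡ 15 mod 29]
  = -(29/15)    [QR: 29 ≡ 1 mod 4, sign kept]
  = -(14/15)    [29 ≡ 14 mod 15]
  = -(7/15)    [15 ≡ 7 mod 8 ⇒ (2/15) = +1]
  = (15/7)    [QR: both ≡ 3 mod 4, sign flips]
  = (1/7)    [15 ≡ 1 mod 7]
  = 1    [(1/7) = 1]

1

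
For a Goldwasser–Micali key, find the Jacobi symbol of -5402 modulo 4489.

Pull out -1: (-5402/4489) = (-1/4489)·(5402/4489). Since 4489 ≡ 1 (mod 4), (-1/4489) = +1. Now have (5402/4489).
Reduce the numerator: 5402 ≡ 913 (mod 4489), so (5402/4489) = (913/4489).
913 ≡ 1 (mod 4), so quadratic reciprocity gives (913/4489) = (4489/913). Reduce: 4489 ≡ 837 (mod 913). Now have (837/913).
837 ≡ 1 (mod 4), so quadratic reciprocity gives (837/913) = (913/837). Reduce: 913 ≡ 76 (mod 837). Now have (76/837).
Factor out 2: 76 = 2^2·19. Since 837 ≡ 5 (mod 8), (2/837) = -1, and (2/837)^2 = +1. Now have (19/837).
837 ≡ 1 (mod 4), so quadratic reciprocity gives (19/837) = (837/19). Reduce: 837 ≡ 1 (mod 19). Now have (1/19).
(1/19) = 1. Collecting the sign factors: 1.

1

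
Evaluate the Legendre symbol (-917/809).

-1

(-917/809)
  = (701/809)    [-917 ≡ 701 mod 809]
  = (809/701)    [QR: 701 ≡ 1 mod 4, sign kept]
  = (108/701)    [809 ≡ 108 mod 701]
  = (27/701)    [701 ≡ 5 mod 8 ⇒ (2/701)^2 = +1]
  = (701/27)    [QR: 701 ≡ 1 mod 4, sign kept]
  = (26/27)    [701 ≡ 26 mod 27]
  = -(13/27)    [27 ≡ 3 mod 8 ⇒ (2/27) = -1]
  = -(27/13)    [QR: 13 ≡ 1 mod 4, sign kept]
  = -(1/13)    [27 ≡ 1 mod 13]
  = -1    [(1/13) = 1]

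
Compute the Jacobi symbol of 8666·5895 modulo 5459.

-1

By multiplicativity, (8666·5895|5459) = (8666|5459)·(5895|5459).
First factor (8666|5459):
(8666|5459)
  = (3207|5459)    [8666 ≡ 3207 mod 5459]
  = -(5459|3207)    [QR: both ≡ 3 mod 4, sign flips]
  = -(2252|3207)    [5459 ≡ 2252 mod 3207]
  = -(563|3207)    [3207 ≡ 7 mod 8 ⇒ (2|3207)^2 = +1]
  = (3207|563)    [QR: both ≡ 3 mod 4, sign flips]
  = (392|563)    [3207 ≡ 392 mod 563]
  = -(49|563)    [563 ≡ 3 mod 8 ⇒ (2|563)^3 = -1]
  = -(563|49)    [QR: 49 ≡ 1 mod 4, sign kept]
  = -(24|49)    [563 ≡ 24 mod 49]
  = -(3|49)    [49 ≡ 1 mod 8 ⇒ (2|49)^3 = +1]
  = -(49|3)    [QR: 49 ≡ 1 mod 4, sign kept]
  = -(1|3)    [49 ≡ 1 mod 3]
  = -1    [(1|3) = 1]
Second factor (5895|5459):
(5895|5459)
  = (436|5459)    [5895 ≡ 436 mod 5459]
  = (109|5459)    [5459 ≡ 3 mod 8 ⇒ (2|5459)^2 = +1]
  = (5459|109)    [QR: 109 ≡ 1 mod 4, sign kept]
  = (9|109)    [5459 ≡ 9 mod 109]
  = (109|9)    [QR: 9 ≡ 1 mod 4, sign kept]
  = (1|9)    [109 ≡ 1 mod 9]
  = 1    [(1|9) = 1]
Product: (-1)·(1) = -1.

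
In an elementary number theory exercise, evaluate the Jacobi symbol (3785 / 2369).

-1

(3785 / 2369)
  = (1416 / 2369)    [3785 ≡ 1416 mod 2369]
  = (177 / 2369)    [2369 ≡ 1 mod 8 ⇒ (2 / 2369)^3 = +1]
  = (2369 / 177)    [QR: 177 ≡ 1 mod 4, sign kept]
  = (68 / 177)    [2369 ≡ 68 mod 177]
  = (17 / 177)    [177 ≡ 1 mod 8 ⇒ (2 / 177)^2 = +1]
  = (177 / 17)    [QR: 17 ≡ 1 mod 4, sign kept]
  = (7 / 17)    [177 ≡ 7 mod 17]
  = (17 / 7)    [QR: 17 ≡ 1 mod 4, sign kept]
  = (3 / 7)    [17 ≡ 3 mod 7]
  = -(7 / 3)    [QR: both ≡ 3 mod 4, sign flips]
  = -(1 / 3)    [7 ≡ 1 mod 3]
  = -1    [(1 / 3) = 1]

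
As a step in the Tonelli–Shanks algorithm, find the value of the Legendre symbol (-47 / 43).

Pull out -1: (-47 / 43) = (-1 / 43)·(47 / 43). Since 43 ≡ 3 (mod 4), (-1 / 43) = -1. Now have -(47 / 43).
Reduce the numerator: 47 ≡ 4 (mod 43), so (47 / 43) = (4 / 43).
Factor out 2: 4 = 2^2. Since 43 ≡ 3 (mod 8), (2 / 43) = -1, and (2 / 43)^2 = +1. Now have -(1 / 43).
(1 / 43) = 1. Collecting the sign factors: -1.

-1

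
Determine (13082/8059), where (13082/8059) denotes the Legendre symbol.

-1

(13082/8059)
  = (5023/8059)    [13082 ≡ 5023 mod 8059]
  = -(8059/5023)    [QR: both ≡ 3 mod 4, sign flips]
  = -(3036/5023)    [8059 ≡ 3036 mod 5023]
  = -(759/5023)    [5023 ≡ 7 mod 8 ⇒ (2/5023)^2 = +1]
  = (5023/759)    [QR: both ≡ 3 mod 4, sign flips]
  = (469/759)    [5023 ≡ 469 mod 759]
  = (759/469)    [QR: 469 ≡ 1 mod 4, sign kept]
  = (290/469)    [759 ≡ 290 mod 469]
  = -(145/469)    [469 ≡ 5 mod 8 ⇒ (2/469) = -1]
  = -(469/145)    [QR: 145 ≡ 1 mod 4, sign kept]
  = -(34/145)    [469 ≡ 34 mod 145]
  = -(17/145)    [145 ≡ 1 mod 8 ⇒ (2/145) = +1]
  = -(145/17)    [QR: 17 ≡ 1 mod 4, sign kept]
  = -(9/17)    [145 ≡ 9 mod 17]
  = -(17/9)    [QR: 9 ≡ 1 mod 4, sign kept]
  = -(8/9)    [17 ≡ 8 mod 9]
  = -(1/9)    [9 ≡ 1 mod 8 ⇒ (2/9)^3 = +1]
  = -1    [(1/9) = 1]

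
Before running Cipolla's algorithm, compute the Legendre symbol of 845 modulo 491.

1

Reduce the numerator: 845 ≡ 354 (mod 491), so (845/491) = (354/491).
Factor out 2: 354 = 2·177. Since 491 ≡ 3 (mod 8), (2/491) = -1. Now have -(177/491).
177 ≡ 1 (mod 4), so quadratic reciprocity gives (177/491) = (491/177). Reduce: 491 ≡ 137 (mod 177). Now have -(137/177).
137 ≡ 1 (mod 4), so quadratic reciprocity gives (137/177) = (177/137). Reduce: 177 ≡ 40 (mod 137). Now have -(40/137).
Factor out 2: 40 = 2^3·5. Since 137 ≡ 1 (mod 8), (2/137) = +1, and (2/137)^3 = +1. Now have -(5/137).
5 ≡ 1 (mod 4), so quadratic reciprocity gives (5/137) = (137/5). Reduce: 137 ≡ 2 (mod 5). Now have -(2/5).
Factor out 2: 2 = 2. Since 5 ≡ 5 (mod 8), (2/5) = -1. Now have (1/5).
(1/5) = 1. Collecting the sign factors: 1.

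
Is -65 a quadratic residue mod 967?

Reduce the numerator: -65 ≡ 902 (mod 967), so (-65|967) = (902|967).
Factor out 2: 902 = 2·451. Since 967 ≡ 7 (mod 8), (2|967) = +1. Now have (451|967).
Both 451 ≡ 3 and 967 ≡ 3 (mod 4), so reciprocity gives (451|967) = -(967|451). Reduce: 967 ≡ 65 (mod 451). Now have -(65|451).
65 ≡ 1 (mod 4), so quadratic reciprocity gives (65|451) = (451|65). Reduce: 451 ≡ 61 (mod 65). Now have -(61|65).
61 ≡ 1 (mod 4), so quadratic reciprocity gives (61|65) = (65|61). Reduce: 65 ≡ 4 (mod 61). Now have -(4|61).
Factor out 2: 4 = 2^2. Since 61 ≡ 5 (mod 8), (2|61) = -1, and (2|61)^2 = +1. Now have -(1|61).
(1|61) = 1. Collecting the sign factors: -1.
(-65|967) = -1, and 967 is prime, so -65 is not a quadratic residue mod 967.

no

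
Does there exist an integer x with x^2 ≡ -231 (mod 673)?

(-231/673)
  = (442/673)    [-231 ≡ 442 mod 673]
  = (221/673)    [673 ≡ 1 mod 8 ⇒ (2/673) = +1]
  = (673/221)    [QR: 221 ≡ 1 mod 4, sign kept]
  = (10/221)    [673 ≡ 10 mod 221]
  = -(5/221)    [221 ≡ 5 mod 8 ⇒ (2/221) = -1]
  = -(221/5)    [QR: 5 ≡ 1 mod 4, sign kept]
  = -(1/5)    [221 ≡ 1 mod 5]
  = -1    [(1/5) = 1]
The Legendre symbol is -1, so x^2 ≡ -231 (mod 673) has no solution.

no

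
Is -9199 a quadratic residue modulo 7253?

Pull out -1: (-9199/7253) = (-1/7253)·(9199/7253). Since 7253 ≡ 1 (mod 4), (-1/7253) = +1. Now have (9199/7253).
Reduce the numerator: 9199 ≡ 1946 (mod 7253), so (9199/7253) = (1946/7253).
Factor out 2: 1946 = 2·973. Since 7253 ≡ 5 (mod 8), (2/7253) = -1. Now have -(973/7253).
973 ≡ 1 (mod 4), so quadratic reciprocity gives (973/7253) = (7253/973). Reduce: 7253 ≡ 442 (mod 973). Now have -(442/973).
Factor out 2: 442 = 2·221. Since 973 ≡ 5 (mod 8), (2/973) = -1. Now have (221/973).
221 ≡ 1 (mod 4), so quadratic reciprocity gives (221/973) = (973/221). Reduce: 973 ≡ 89 (mod 221). Now have (89/221).
89 ≡ 1 (mod 4), so quadratic reciprocity gives (89/221) = (221/89). Reduce: 221 ≡ 43 (mod 89). Now have (43/89).
89 ≡ 1 (mod 4), so quadratic reciprocity gives (43/89) = (89/43). Reduce: 89 ≡ 3 (mod 43). Now have (3/43).
Both 3 ≡ 3 and 43 ≡ 3 (mod 4), so reciprocity gives (3/43) = -(43/3). Reduce: 43 ≡ 1 (mod 3). Now have -(1/3).
(1/3) = 1. Collecting the sign factors: -1.
(-9199/7253) = -1, and 7253 is prime, so -9199 is not a quadratic residue mod 7253.

no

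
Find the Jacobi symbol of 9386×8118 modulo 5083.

0

By multiplicativity, (9386·8118|5083) = (9386|5083)·(8118|5083).
First factor (9386|5083):
Reduce the numerator: 9386 ≡ 4303 (mod 5083), so (9386|5083) = (4303|5083).
Both 4303 ≡ 3 and 5083 ≡ 3 (mod 4), so reciprocity gives (4303|5083) = -(5083|4303). Reduce: 5083 ≡ 780 (mod 4303). Now have -(780|4303).
Factor out 2: 780 = 2^2·195. Since 4303 ≡ 7 (mod 8), (2|4303) = +1, and (2|4303)^2 = +1. Now have -(195|4303).
Both 195 ≡ 3 and 4303 ≡ 3 (mod 4), so reciprocity gives (195|4303) = -(4303|195). Reduce: 4303 ≡ 13 (mod 195). Now have (13|195).
13 ≡ 1 (mod 4), so quadratic reciprocity gives (13|195) = (195|13). Reduce: 195 ≡ 0 (mod 13). Now have (0|13).
The numerator is now 0 with denominator 13 > 1: the symbol is 0.
Second factor (8118|5083):
Reduce the numerator: 8118 ≡ 3035 (mod 5083), so (8118|5083) = (3035|5083).
Both 3035 ≡ 3 and 5083 ≡ 3 (mod 4), so reciprocity gives (3035|5083) = -(5083|3035). Reduce: 5083 ≡ 2048 (mod 3035). Now have -(2048|3035).
Factor out 2: 2048 = 2^11. Since 3035 ≡ 3 (mod 8), (2|3035) = -1, and (2|3035)^11 = -1. Now have (1|3035).
(1|3035) = 1. Collecting the sign factors: 1.
Product: (0)·(1) = 0.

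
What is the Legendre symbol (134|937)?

Factor out 2: 134 = 2·67. Since 937 ≡ 1 (mod 8), (2|937) = +1. Now have (67|937).
937 ≡ 1 (mod 4), so quadratic reciprocity gives (67|937) = (937|67). Reduce: 937 ≡ 66 (mod 67). Now have (66|67).
Factor out 2: 66 = 2·33. Since 67 ≡ 3 (mod 8), (2|67) = -1. Now have -(33|67).
33 ≡ 1 (mod 4), so quadratic reciprocity gives (33|67) = (67|33). Reduce: 67 ≡ 1 (mod 33). Now have -(1|33).
(1|33) = 1. Collecting the sign factors: -1.

-1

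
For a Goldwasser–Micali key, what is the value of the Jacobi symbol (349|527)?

1

(349|527)
  = (527|349)    [QR: 349 ≡ 1 mod 4, sign kept]
  = (178|349)    [527 ≡ 178 mod 349]
  = -(89|349)    [349 ≡ 5 mod 8 ⇒ (2|349) = -1]
  = -(349|89)    [QR: 89 ≡ 1 mod 4, sign kept]
  = -(82|89)    [349 ≡ 82 mod 89]
  = -(41|89)    [89 ≡ 1 mod 8 ⇒ (2|89) = +1]
  = -(89|41)    [QR: 41 ≡ 1 mod 4, sign kept]
  = -(7|41)    [89 ≡ 7 mod 41]
  = -(41|7)    [QR: 41 ≡ 1 mod 4, sign kept]
  = -(6|7)    [41 ≡ 6 mod 7]
  = -(3|7)    [7 ≡ 7 mod 8 ⇒ (2|7) = +1]
  = (7|3)    [QR: both ≡ 3 mod 4, sign flips]
  = (1|3)    [7 ≡ 1 mod 3]
  = 1    [(1|3) = 1]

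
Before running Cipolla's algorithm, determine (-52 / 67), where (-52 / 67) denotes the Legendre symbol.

1

(-52 / 67)
  = -(52 / 67)    [67 ≡ 3 mod 4 ⇒ (-1 / 67) = -1]
  = -(13 / 67)    [67 ≡ 3 mod 8 ⇒ (2 / 67)^2 = +1]
  = -(67 / 13)    [QR: 13 ≡ 1 mod 4, sign kept]
  = -(2 / 13)    [67 ≡ 2 mod 13]
  = (1 / 13)    [13 ≡ 5 mod 8 ⇒ (2 / 13) = -1]
  = 1    [(1 / 13) = 1]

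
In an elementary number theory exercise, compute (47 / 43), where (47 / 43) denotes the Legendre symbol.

1

(47 / 43)
  = (4 / 43)    [47 ≡ 4 mod 43]
  = (1 / 43)    [43 ≡ 3 mod 8 ⇒ (2 / 43)^2 = +1]
  = 1    [(1 / 43) = 1]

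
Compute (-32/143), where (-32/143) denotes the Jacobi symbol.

(-32/143)
  = -(32/143)    [143 ≡ 3 mod 4 ⇒ (-1/143) = -1]
  = -(1/143)    [143 ≡ 7 mod 8 ⇒ (2/143)^5 = +1]
  = -1    [(1/143) = 1]

-1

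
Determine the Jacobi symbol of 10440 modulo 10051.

Reduce the numerator: 10440 ≡ 389 (mod 10051), so (10440/10051) = (389/10051).
389 ≡ 1 (mod 4), so quadratic reciprocity gives (389/10051) = (10051/389). Reduce: 10051 ≡ 326 (mod 389). Now have (326/389).
Factor out 2: 326 = 2·163. Since 389 ≡ 5 (mod 8), (2/389) = -1. Now have -(163/389).
389 ≡ 1 (mod 4), so quadratic reciprocity gives (163/389) = (389/163). Reduce: 389 ≡ 63 (mod 163). Now have -(63/163).
Both 63 ≡ 3 and 163 ≡ 3 (mod 4), so reciprocity gives (63/163) = -(163/63). Reduce: 163 ≡ 37 (mod 63). Now have (37/63).
37 ≡ 1 (mod 4), so quadratic reciprocity gives (37/63) = (63/37). Reduce: 63 ≡ 26 (mod 37). Now have (26/37).
Factor out 2: 26 = 2·13. Since 37 ≡ 5 (mod 8), (2/37) = -1. Now have -(13/37).
13 ≡ 1 (mod 4), so quadratic reciprocity gives (13/37) = (37/13). Reduce: 37 ≡ 11 (mod 13). Now have -(11/13).
13 ≡ 1 (mod 4), so quadratic reciprocity gives (11/13) = (13/11). Reduce: 13 ≡ 2 (mod 11). Now have -(2/11).
Factor out 2: 2 = 2. Since 11 ≡ 3 (mod 8), (2/11) = -1. Now have (1/11).
(1/11) = 1. Collecting the sign factors: 1.

1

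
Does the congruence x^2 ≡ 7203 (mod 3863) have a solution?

(7203|3863)
  = (3340|3863)    [7203 ≡ 3340 mod 3863]
  = (835|3863)    [3863 ≡ 7 mod 8 ⇒ (2|3863)^2 = +1]
  = -(3863|835)    [QR: both ≡ 3 mod 4, sign flips]
  = -(523|835)    [3863 ≡ 523 mod 835]
  = (835|523)    [QR: both ≡ 3 mod 4, sign flips]
  = (312|523)    [835 ≡ 312 mod 523]
  = -(39|523)    [523 ≡ 3 mod 8 ⇒ (2|523)^3 = -1]
  = (523|39)    [QR: both ≡ 3 mod 4, sign flips]
  = (16|39)    [523 ≡ 16 mod 39]
  = (1|39)    [39 ≡ 7 mod 8 ⇒ (2|39)^4 = +1]
  = 1    [(1|39) = 1]
(7203|3863) = 1, and 3863 is prime, so 7203 is a quadratic residue mod 3863.

yes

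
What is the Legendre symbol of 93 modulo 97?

1

93 ≡ 1 (mod 4), so quadratic reciprocity gives (93/97) = (97/93). Reduce: 97 ≡ 4 (mod 93). Now have (4/93).
Factor out 2: 4 = 2^2. Since 93 ≡ 5 (mod 8), (2/93) = -1, and (2/93)^2 = +1. Now have (1/93).
(1/93) = 1. Collecting the sign factors: 1.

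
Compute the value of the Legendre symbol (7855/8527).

Both 7855 ≡ 3 and 8527 ≡ 3 (mod 4), so reciprocity gives (7855/8527) = -(8527/7855). Reduce: 8527 ≡ 672 (mod 7855). Now have -(672/7855).
Factor out 2: 672 = 2^5·21. Since 7855 ≡ 7 (mod 8), (2/7855) = +1, and (2/7855)^5 = +1. Now have -(21/7855).
21 ≡ 1 (mod 4), so quadratic reciprocity gives (21/7855) = (7855/21). Reduce: 7855 ≡ 1 (mod 21). Now have -(1/21).
(1/21) = 1. Collecting the sign factors: -1.

-1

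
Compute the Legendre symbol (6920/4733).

Reduce the numerator: 6920 ≡ 2187 (mod 4733), so (6920/4733) = (2187/4733).
4733 ≡ 1 (mod 4), so quadratic reciprocity gives (2187/4733) = (4733/2187). Reduce: 4733 ≡ 359 (mod 2187). Now have (359/2187).
Both 359 ≡ 3 and 2187 ≡ 3 (mod 4), so reciprocity gives (359/2187) = -(2187/359). Reduce: 2187 ≡ 33 (mod 359). Now have -(33/359).
33 ≡ 1 (mod 4), so quadratic reciprocity gives (33/359) = (359/33). Reduce: 359 ≡ 29 (mod 33). Now have -(29/33).
29 ≡ 1 (mod 4), so quadratic reciprocity gives (29/33) = (33/29). Reduce: 33 ≡ 4 (mod 29). Now have -(4/29).
Factor out 2: 4 = 2^2. Since 29 ≡ 5 (mod 8), (2/29) = -1, and (2/29)^2 = +1. Now have -(1/29).
(1/29) = 1. Collecting the sign factors: -1.

-1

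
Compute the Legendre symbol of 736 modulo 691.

Reduce the numerator: 736 ≡ 45 (mod 691), so (736|691) = (45|691).
45 ≡ 1 (mod 4), so quadratic reciprocity gives (45|691) = (691|45). Reduce: 691 ≡ 16 (mod 45). Now have (16|45).
Factor out 2: 16 = 2^4. Since 45 ≡ 5 (mod 8), (2|45) = -1, and (2|45)^4 = +1. Now have (1|45).
(1|45) = 1. Collecting the sign factors: 1.

1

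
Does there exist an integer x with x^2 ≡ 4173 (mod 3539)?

yes

Reduce the numerator: 4173 ≡ 634 (mod 3539), so (4173|3539) = (634|3539).
Factor out 2: 634 = 2·317. Since 3539 ≡ 3 (mod 8), (2|3539) = -1. Now have -(317|3539).
317 ≡ 1 (mod 4), so quadratic reciprocity gives (317|3539) = (3539|317). Reduce: 3539 ≡ 52 (mod 317). Now have -(52|317).
Factor out 2: 52 = 2^2·13. Since 317 ≡ 5 (mod 8), (2|317) = -1, and (2|317)^2 = +1. Now have -(13|317).
13 ≡ 1 (mod 4), so quadratic reciprocity gives (13|317) = (317|13). Reduce: 317 ≡ 5 (mod 13). Now have -(5|13).
5 ≡ 1 (mod 4), so quadratic reciprocity gives (5|13) = (13|5). Reduce: 13 ≡ 3 (mod 5). Now have -(3|5).
5 ≡ 1 (mod 4), so quadratic reciprocity gives (3|5) = (5|3). Reduce: 5 ≡ 2 (mod 3). Now have -(2|3).
Factor out 2: 2 = 2. Since 3 ≡ 3 (mod 8), (2|3) = -1. Now have (1|3).
(1|3) = 1. Collecting the sign factors: 1.
The Legendre symbol is 1, so x^2 ≡ 4173 (mod 3539) has solution.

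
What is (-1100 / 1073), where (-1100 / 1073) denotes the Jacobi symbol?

(-1100 / 1073)
  = (1046 / 1073)    [-1100 ≡ 1046 mod 1073]
  = (523 / 1073)    [1073 ≡ 1 mod 8 ⇒ (2 / 1073) = +1]
  = (1073 / 523)    [QR: 1073 ≡ 1 mod 4, sign kept]
  = (27 / 523)    [1073 ≡ 27 mod 523]
  = -(523 / 27)    [QR: both ≡ 3 mod 4, sign flips]
  = -(10 / 27)    [523 ≡ 10 mod 27]
  = (5 / 27)    [27 ≡ 3 mod 8 ⇒ (2 / 27) = -1]
  = (27 / 5)    [QR: 5 ≡ 1 mod 4, sign kept]
  = (2 / 5)    [27 ≡ 2 mod 5]
  = -(1 / 5)    [5 ≡ 5 mod 8 ⇒ (2 / 5) = -1]
  = -1    [(1 / 5) = 1]

-1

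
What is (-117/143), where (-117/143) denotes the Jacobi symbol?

Reduce the numerator: -117 ≡ 26 (mod 143), so (-117/143) = (26/143).
Factor out 2: 26 = 2·13. Since 143 ≡ 7 (mod 8), (2/143) = +1. Now have (13/143).
13 ≡ 1 (mod 4), so quadratic reciprocity gives (13/143) = (143/13). Reduce: 143 ≡ 0 (mod 13). Now have (0/13).
The numerator is now 0 with denominator 13 > 1: the symbol is 0.

0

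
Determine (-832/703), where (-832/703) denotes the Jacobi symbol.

-1

(-832/703)
  = (574/703)    [-832 ≡ 574 mod 703]
  = (287/703)    [703 ≡ 7 mod 8 ⇒ (2/703) = +1]
  = -(703/287)    [QR: both ≡ 3 mod 4, sign flips]
  = -(129/287)    [703 ≡ 129 mod 287]
  = -(287/129)    [QR: 129 ≡ 1 mod 4, sign kept]
  = -(29/129)    [287 ≡ 29 mod 129]
  = -(129/29)    [QR: 29 ≡ 1 mod 4, sign kept]
  = -(13/29)    [129 ≡ 13 mod 29]
  = -(29/13)    [QR: 13 ≡ 1 mod 4, sign kept]
  = -(3/13)    [29 ≡ 3 mod 13]
  = -(13/3)    [QR: 13 ≡ 1 mod 4, sign kept]
  = -(1/3)    [13 ≡ 1 mod 3]
  = -1    [(1/3) = 1]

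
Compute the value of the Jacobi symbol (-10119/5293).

1

(-10119/5293)
  = (10119/5293)    [5293 ≡ 1 mod 4 ⇒ (-1/5293) = +1]
  = (4826/5293)    [10119 ≡ 4826 mod 5293]
  = -(2413/5293)    [5293 ≡ 5 mod 8 ⇒ (2/5293) = -1]
  = -(5293/2413)    [QR: 2413 ≡ 1 mod 4, sign kept]
  = -(467/2413)    [5293 ≡ 467 mod 2413]
  = -(2413/467)    [QR: 2413 ≡ 1 mod 4, sign kept]
  = -(78/467)    [2413 ≡ 78 mod 467]
  = (39/467)    [467 ≡ 3 mod 8 ⇒ (2/467) = -1]
  = -(467/39)    [QR: both ≡ 3 mod 4, sign flips]
  = -(38/39)    [467 ≡ 38 mod 39]
  = -(19/39)    [39 ≡ 7 mod 8 ⇒ (2/39) = +1]
  = (39/19)    [QR: both ≡ 3 mod 4, sign flips]
  = (1/19)    [39 ≡ 1 mod 19]
  = 1    [(1/19) = 1]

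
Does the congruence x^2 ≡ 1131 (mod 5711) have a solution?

no

Both 1131 ≡ 3 and 5711 ≡ 3 (mod 4), so reciprocity gives (1131|5711) = -(5711|1131). Reduce: 5711 ≡ 56 (mod 1131). Now have -(56|1131).
Factor out 2: 56 = 2^3·7. Since 1131 ≡ 3 (mod 8), (2|1131) = -1, and (2|1131)^3 = -1. Now have (7|1131).
Both 7 ≡ 3 and 1131 ≡ 3 (mod 4), so reciprocity gives (7|1131) = -(1131|7). Reduce: 1131 ≡ 4 (mod 7). Now have -(4|7).
Factor out 2: 4 = 2^2. Since 7 ≡ 7 (mod 8), (2|7) = +1, and (2|7)^2 = +1. Now have -(1|7).
(1|7) = 1. Collecting the sign factors: -1.
The Legendre symbol is -1, so x^2 ≡ 1131 (mod 5711) has no solution.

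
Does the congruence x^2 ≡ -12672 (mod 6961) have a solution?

yes

(-12672|6961)
  = (1250|6961)    [-12672 ≡ 1250 mod 6961]
  = (625|6961)    [6961 ≡ 1 mod 8 ⇒ (2|6961) = +1]
  = (6961|625)    [QR: 625 ≡ 1 mod 4, sign kept]
  = (86|625)    [6961 ≡ 86 mod 625]
  = (43|625)    [625 ≡ 1 mod 8 ⇒ (2|625) = +1]
  = (625|43)    [QR: 625 ≡ 1 mod 4, sign kept]
  = (23|43)    [625 ≡ 23 mod 43]
  = -(43|23)    [QR: both ≡ 3 mod 4, sign flips]
  = -(20|23)    [43 ≡ 20 mod 23]
  = -(5|23)    [23 ≡ 7 mod 8 ⇒ (2|23)^2 = +1]
  = -(23|5)    [QR: 5 ≡ 1 mod 4, sign kept]
  = -(3|5)    [23 ≡ 3 mod 5]
  = -(5|3)    [QR: 5 ≡ 1 mod 4, sign kept]
  = -(2|3)    [5 ≡ 2 mod 3]
  = (1|3)    [3 ≡ 3 mod 8 ⇒ (2|3) = -1]
  = 1    [(1|3) = 1]
The Legendre symbol is 1, so x^2 ≡ -12672 (mod 6961) has solution.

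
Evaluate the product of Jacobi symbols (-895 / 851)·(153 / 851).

By multiplicativity, (-895·153 / 851) = (-895 / 851)·(153 / 851).
First factor (-895 / 851):
(-895 / 851)
  = -(895 / 851)    [851 ≡ 3 mod 4 ⇒ (-1 / 851) = -1]
  = -(44 / 851)    [895 ≡ 44 mod 851]
  = -(11 / 851)    [851 ≡ 3 mod 8 ⇒ (2 / 851)^2 = +1]
  = (851 / 11)    [QR: both ≡ 3 mod 4, sign flips]
  = (4 / 11)    [851 ≡ 4 mod 11]
  = (1 / 11)    [11 ≡ 3 mod 8 ⇒ (2 / 11)^2 = +1]
  = 1    [(1 / 11) = 1]
Second factor (153 / 851):
(153 / 851)
  = (851 / 153)    [QR: 153 ≡ 1 mod 4, sign kept]
  = (86 / 153)    [851 ≡ 86 mod 153]
  = (43 / 153)    [153 ≡ 1 mod 8 ⇒ (2 / 153) = +1]
  = (153 / 43)    [QR: 153 ≡ 1 mod 4, sign kept]
  = (24 / 43)    [153 ≡ 24 mod 43]
  = -(3 / 43)    [43 ≡ 3 mod 8 ⇒ (2 / 43)^3 = -1]
  = (43 / 3)    [QR: both ≡ 3 mod 4, sign flips]
  = (1 / 3)    [43 ≡ 1 mod 3]
  = 1    [(1 / 3) = 1]
Product: (1)·(1) = 1.

1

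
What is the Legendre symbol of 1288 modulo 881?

1

(1288/881)
  = (407/881)    [1288 ≡ 407 mod 881]
  = (881/407)    [QR: 881 ≡ 1 mod 4, sign kept]
  = (67/407)    [881 ≡ 67 mod 407]
  = -(407/67)    [QR: both ≡ 3 mod 4, sign flips]
  = -(5/67)    [407 ≡ 5 mod 67]
  = -(67/5)    [QR: 5 ≡ 1 mod 4, sign kept]
  = -(2/5)    [67 ≡ 2 mod 5]
  = (1/5)    [5 ≡ 5 mod 8 ⇒ (2/5) = -1]
  = 1    [(1/5) = 1]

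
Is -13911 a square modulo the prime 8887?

Reduce the numerator: -13911 ≡ 3863 (mod 8887), so (-13911|8887) = (3863|8887).
Both 3863 ≡ 3 and 8887 ≡ 3 (mod 4), so reciprocity gives (3863|8887) = -(8887|3863). Reduce: 8887 ≡ 1161 (mod 3863). Now have -(1161|3863).
1161 ≡ 1 (mod 4), so quadratic reciprocity gives (1161|3863) = (3863|1161). Reduce: 3863 ≡ 380 (mod 1161). Now have -(380|1161).
Factor out 2: 380 = 2^2·95. Since 1161 ≡ 1 (mod 8), (2|1161) = +1, and (2|1161)^2 = +1. Now have -(95|1161).
1161 ≡ 1 (mod 4), so quadratic reciprocity gives (95|1161) = (1161|95). Reduce: 1161 ≡ 21 (mod 95). Now have -(21|95).
21 ≡ 1 (mod 4), so quadratic reciprocity gives (21|95) = (95|21). Reduce: 95 ≡ 11 (mod 21). Now have -(11|21).
21 ≡ 1 (mod 4), so quadratic reciprocity gives (11|21) = (21|11). Reduce: 21 ≡ 10 (mod 11). Now have -(10|11).
Factor out 2: 10 = 2·5. Since 11 ≡ 3 (mod 8), (2|11) = -1. Now have (5|11).
5 ≡ 1 (mod 4), so quadratic reciprocity gives (5|11) = (11|5). Reduce: 11 ≡ 1 (mod 5). Now have (1|5).
(1|5) = 1. Collecting the sign factors: 1.
The Legendre symbol is 1, so x^2 ≡ -13911 (mod 8887) has solution.

yes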